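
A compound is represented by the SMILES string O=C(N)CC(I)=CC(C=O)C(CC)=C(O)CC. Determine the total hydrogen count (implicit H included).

Walk through each heavy atom and fill implicit hydrogens from standard valence (C 4, N 3, O 2, S 2, halogen 1):
  atom 1: O, bond orders sum to 2 (valence 2) → 0 H
  atom 2: C, bond orders sum to 4 (valence 4) → 0 H
  atom 3: N, bond orders sum to 1 (valence 3) → 2 H
  atom 4: C, bond orders sum to 2 (valence 4) → 2 H
  atom 5: C, bond orders sum to 4 (valence 4) → 0 H
  atom 6: I (halogen, monovalent) → 0 H
  atom 7: C, bond orders sum to 3 (valence 4) → 1 H
  atom 8: C, bond orders sum to 3 (valence 4) → 1 H
  atom 9: C, bond orders sum to 3 (valence 4) → 1 H
  atom 10: O, bond orders sum to 2 (valence 2) → 0 H
  atom 11: C, bond orders sum to 4 (valence 4) → 0 H
  atom 12: C, bond orders sum to 2 (valence 4) → 2 H
  atom 13: C, bond orders sum to 1 (valence 4) → 3 H
  atom 14: C, bond orders sum to 4 (valence 4) → 0 H
  atom 15: O, bond orders sum to 1 (valence 2) → 1 H
  atom 16: C, bond orders sum to 2 (valence 4) → 2 H
  atom 17: C, bond orders sum to 1 (valence 4) → 3 H
Total hydrogens: 18.

18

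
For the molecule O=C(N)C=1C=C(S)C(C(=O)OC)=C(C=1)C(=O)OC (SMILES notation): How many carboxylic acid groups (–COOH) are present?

Scan the SMILES for the carboxylic acid motif — none present.
Groups that are present: 1 amide, 2 ester, 1 thiol.

0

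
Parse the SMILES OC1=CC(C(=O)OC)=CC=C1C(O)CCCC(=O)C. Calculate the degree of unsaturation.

6

Molecular formula: C14H18O5.
DoU = (2C + 2 + N − H − X) / 2, where X is the halogen count and O/S are ignored.
    = (2·14 + 2 + 0 − 18 − 0) / 2 = 12 / 2 = 6.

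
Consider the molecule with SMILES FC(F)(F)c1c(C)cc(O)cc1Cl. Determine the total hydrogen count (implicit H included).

Walk through each heavy atom and fill implicit hydrogens from standard valence (C 4, N 3, O 2, S 2, halogen 1); for lowercase aromatic atoms, an aromatic c carries 1 H when it has two neighbours and 0 H with three, and aromatic n carries 0 H:
  atom 1: F (halogen, monovalent) → 0 H
  atom 2: C, bond orders sum to 4 (valence 4) → 0 H
  atom 3: F (halogen, monovalent) → 0 H
  atom 4: F (halogen, monovalent) → 0 H
  atom 5: aromatic c, 3 neighbours → 0 H
  atom 6: aromatic c, 3 neighbours → 0 H
  atom 7: C, bond orders sum to 1 (valence 4) → 3 H
  atom 8: aromatic c, 2 neighbours → 1 H
  atom 9: aromatic c, 3 neighbours → 0 H
  atom 10: O, bond orders sum to 1 (valence 2) → 1 H
  atom 11: aromatic c, 2 neighbours → 1 H
  atom 12: aromatic c, 3 neighbours → 0 H
  atom 13: Cl (halogen, monovalent) → 0 H
Total hydrogens: 6.

6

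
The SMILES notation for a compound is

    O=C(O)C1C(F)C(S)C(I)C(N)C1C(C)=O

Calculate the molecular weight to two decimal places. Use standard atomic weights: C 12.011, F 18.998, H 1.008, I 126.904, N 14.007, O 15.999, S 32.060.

361.17 g/mol

First, the molecular formula is C9H13FINO3S (counting implicit H from valence).
  C: 9 × 12.011 = 108.099
  F: 1 × 18.998 = 18.998
  H: 13 × 1.008 = 13.104
  I: 1 × 126.904 = 126.904
  N: 1 × 14.007 = 14.007
  O: 3 × 15.999 = 47.997
  S: 1 × 32.060 = 32.060
Sum: 9×12.011 + 1×18.998 + 13×1.008 + 1×126.904 + 1×14.007 + 3×15.999 + 1×32.060 = 361.169 → 361.17 g/mol.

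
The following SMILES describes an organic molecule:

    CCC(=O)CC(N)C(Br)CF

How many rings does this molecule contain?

In SMILES, each pair of matching ring-closure digits denotes one ring-closing bond; the number of such bonds equals the number of independent rings.
Ring-closure bonds here: 0.

0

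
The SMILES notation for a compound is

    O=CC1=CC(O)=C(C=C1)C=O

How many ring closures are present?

In SMILES, each pair of matching ring-closure digits denotes one ring-closing bond; the number of such bonds equals the number of independent rings.
Ring-closure bonds here: 1.

1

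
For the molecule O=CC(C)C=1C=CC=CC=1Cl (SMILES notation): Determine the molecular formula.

Walk through each heavy atom and fill implicit hydrogens from standard valence (C 4, N 3, O 2, S 2, halogen 1):
  atom 1: O, bond orders sum to 2 (valence 2) → 0 H
  atom 2: C, bond orders sum to 3 (valence 4) → 1 H
  atom 3: C, bond orders sum to 3 (valence 4) → 1 H
  atom 4: C, bond orders sum to 1 (valence 4) → 3 H
  atom 5: C, bond orders sum to 4 (valence 4) → 0 H
  atom 6: C, bond orders sum to 3 (valence 4) → 1 H
  atom 7: C, bond orders sum to 3 (valence 4) → 1 H
  atom 8: C, bond orders sum to 3 (valence 4) → 1 H
  atom 9: C, bond orders sum to 3 (valence 4) → 1 H
  atom 10: C, bond orders sum to 4 (valence 4) → 0 H
  atom 11: Cl (halogen, monovalent) → 0 H
Totals → C:9, H:9, Cl:1, O:1.
In Hill order: C9H9ClO.

C9H9ClO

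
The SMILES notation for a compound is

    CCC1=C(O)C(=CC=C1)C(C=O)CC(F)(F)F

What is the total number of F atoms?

Scan the SMILES for F atoms (remember two-letter symbols like Cl and Br are single atoms).
Fluorine count: 3.

3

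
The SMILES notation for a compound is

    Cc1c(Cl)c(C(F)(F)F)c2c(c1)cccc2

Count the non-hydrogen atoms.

Every atom symbol written in the SMILES (organic subset) is one heavy atom; implicit H are not written.
Heavy atoms by element → C:12, Cl:1, F:3.
Total: 16.

16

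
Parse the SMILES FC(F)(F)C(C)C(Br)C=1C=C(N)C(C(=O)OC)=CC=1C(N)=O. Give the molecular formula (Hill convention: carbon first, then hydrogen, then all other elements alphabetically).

Walk through each heavy atom and fill implicit hydrogens from standard valence (C 4, N 3, O 2, S 2, halogen 1):
  atom 1: F (halogen, monovalent) → 0 H
  atom 2: C, bond orders sum to 4 (valence 4) → 0 H
  atom 3: F (halogen, monovalent) → 0 H
  atom 4: F (halogen, monovalent) → 0 H
  atom 5: C, bond orders sum to 3 (valence 4) → 1 H
  atom 6: C, bond orders sum to 1 (valence 4) → 3 H
  atom 7: C, bond orders sum to 3 (valence 4) → 1 H
  atom 8: Br (halogen, monovalent) → 0 H
  atom 9: C, bond orders sum to 4 (valence 4) → 0 H
  atom 10: C, bond orders sum to 3 (valence 4) → 1 H
  atom 11: C, bond orders sum to 4 (valence 4) → 0 H
  atom 12: N, bond orders sum to 1 (valence 3) → 2 H
  atom 13: C, bond orders sum to 4 (valence 4) → 0 H
  atom 14: C, bond orders sum to 4 (valence 4) → 0 H
  atom 15: O, bond orders sum to 2 (valence 2) → 0 H
  atom 16: O, bond orders sum to 2 (valence 2) → 0 H
  atom 17: C, bond orders sum to 1 (valence 4) → 3 H
  atom 18: C, bond orders sum to 3 (valence 4) → 1 H
  atom 19: C, bond orders sum to 4 (valence 4) → 0 H
  atom 20: C, bond orders sum to 4 (valence 4) → 0 H
  atom 21: N, bond orders sum to 1 (valence 3) → 2 H
  atom 22: O, bond orders sum to 2 (valence 2) → 0 H
Totals → C:13, H:14, Br:1, F:3, N:2, O:3.

C13H14BrF3N2O3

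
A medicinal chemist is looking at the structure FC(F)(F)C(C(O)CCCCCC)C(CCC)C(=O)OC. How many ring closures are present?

In SMILES, each pair of matching ring-closure digits denotes one ring-closing bond; the number of such bonds equals the number of independent rings.
Ring-closure bonds here: 0.

0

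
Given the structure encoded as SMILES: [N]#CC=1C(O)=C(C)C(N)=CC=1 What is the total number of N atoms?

Scan the SMILES for N atoms (remember two-letter symbols like Cl and Br are single atoms).
Nitrogen count: 2.

2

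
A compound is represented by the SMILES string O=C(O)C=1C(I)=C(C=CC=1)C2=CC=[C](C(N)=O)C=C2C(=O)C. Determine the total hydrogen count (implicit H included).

12

Walk through each heavy atom and fill implicit hydrogens from standard valence (C 4, N 3, O 2, S 2, halogen 1):
  atom 1: O, bond orders sum to 2 (valence 2) → 0 H
  atom 2: C, bond orders sum to 4 (valence 4) → 0 H
  atom 3: O, bond orders sum to 1 (valence 2) → 1 H
  atom 4: C, bond orders sum to 4 (valence 4) → 0 H
  atom 5: C, bond orders sum to 4 (valence 4) → 0 H
  atom 6: I (halogen, monovalent) → 0 H
  atom 7: C, bond orders sum to 4 (valence 4) → 0 H
  atom 8: C, bond orders sum to 3 (valence 4) → 1 H
  atom 9: C, bond orders sum to 3 (valence 4) → 1 H
  atom 10: C, bond orders sum to 3 (valence 4) → 1 H
  atom 11: C, bond orders sum to 4 (valence 4) → 0 H
  atom 12: C, bond orders sum to 3 (valence 4) → 1 H
  atom 13: C, bond orders sum to 3 (valence 4) → 1 H
  atom 14: C with explicit H count 0
  atom 15: C, bond orders sum to 4 (valence 4) → 0 H
  atom 16: N, bond orders sum to 1 (valence 3) → 2 H
  atom 17: O, bond orders sum to 2 (valence 2) → 0 H
  atom 18: C, bond orders sum to 3 (valence 4) → 1 H
  atom 19: C, bond orders sum to 4 (valence 4) → 0 H
  atom 20: C, bond orders sum to 4 (valence 4) → 0 H
  atom 21: O, bond orders sum to 2 (valence 2) → 0 H
  atom 22: C, bond orders sum to 1 (valence 4) → 3 H
Total hydrogens: 12.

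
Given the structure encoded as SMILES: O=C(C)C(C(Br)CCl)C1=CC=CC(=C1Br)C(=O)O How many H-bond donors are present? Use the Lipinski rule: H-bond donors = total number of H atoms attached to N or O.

1

Donors: find every N or O and count the H atoms it carries.
  atom 1 (O): bond orders sum to 2 → 0 H
  atom 17 (O): bond orders sum to 2 → 0 H
  atom 18 (O): bond orders sum to 1 → 1 H
Lipinski HBD = 1.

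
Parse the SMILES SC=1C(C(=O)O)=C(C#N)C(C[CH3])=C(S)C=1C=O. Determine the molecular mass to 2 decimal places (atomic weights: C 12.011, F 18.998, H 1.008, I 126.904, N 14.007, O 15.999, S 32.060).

267.32 g/mol

First, the molecular formula is C11H9NO3S2 (counting implicit H from valence).
  C: 11 × 12.011 = 132.121
  H: 9 × 1.008 = 9.072
  N: 1 × 14.007 = 14.007
  O: 3 × 15.999 = 47.997
  S: 2 × 32.060 = 64.120
Sum: 11×12.011 + 9×1.008 + 1×14.007 + 3×15.999 + 2×32.060 = 267.317 → 267.32 g/mol.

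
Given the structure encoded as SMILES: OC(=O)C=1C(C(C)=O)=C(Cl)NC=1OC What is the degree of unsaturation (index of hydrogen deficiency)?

Degree of unsaturation = (number of rings) + (number of π bonds).
Ring closures in the SMILES: 1.
π bonds: 4 double bonds (each 1 DoU) → 4 DoU from unsaturation.
Total DoU = 1 + 4 = 5.

5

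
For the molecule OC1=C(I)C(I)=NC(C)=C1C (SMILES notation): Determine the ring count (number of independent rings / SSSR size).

1

In SMILES, each pair of matching ring-closure digits denotes one ring-closing bond; the number of such bonds equals the number of independent rings.
Ring-closure bonds here: 1.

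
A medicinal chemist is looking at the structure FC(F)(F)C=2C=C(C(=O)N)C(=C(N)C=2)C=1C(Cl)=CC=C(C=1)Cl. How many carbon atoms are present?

14

Count every carbon token in the SMILES (each C, including those in ring-closure positions and inside branches).
Carbon count: 14.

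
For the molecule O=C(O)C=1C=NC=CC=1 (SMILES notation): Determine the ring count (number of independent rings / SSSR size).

1

In SMILES, each pair of matching ring-closure digits denotes one ring-closing bond; the number of such bonds equals the number of independent rings.
Ring-closure bonds here: 1.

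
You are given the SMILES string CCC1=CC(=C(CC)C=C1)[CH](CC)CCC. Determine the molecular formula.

Walk through each heavy atom and fill implicit hydrogens from standard valence (C 4, N 3, O 2, S 2, halogen 1):
  atom 1: C, bond orders sum to 1 (valence 4) → 3 H
  atom 2: C, bond orders sum to 2 (valence 4) → 2 H
  atom 3: C, bond orders sum to 4 (valence 4) → 0 H
  atom 4: C, bond orders sum to 3 (valence 4) → 1 H
  atom 5: C, bond orders sum to 4 (valence 4) → 0 H
  atom 6: C, bond orders sum to 4 (valence 4) → 0 H
  atom 7: C, bond orders sum to 2 (valence 4) → 2 H
  atom 8: C, bond orders sum to 1 (valence 4) → 3 H
  atom 9: C, bond orders sum to 3 (valence 4) → 1 H
  atom 10: C, bond orders sum to 3 (valence 4) → 1 H
  atom 11: C with explicit H count 1
  atom 12: C, bond orders sum to 2 (valence 4) → 2 H
  atom 13: C, bond orders sum to 1 (valence 4) → 3 H
  atom 14: C, bond orders sum to 2 (valence 4) → 2 H
  atom 15: C, bond orders sum to 2 (valence 4) → 2 H
  atom 16: C, bond orders sum to 1 (valence 4) → 3 H
Totals → C:16, H:26.

C16H26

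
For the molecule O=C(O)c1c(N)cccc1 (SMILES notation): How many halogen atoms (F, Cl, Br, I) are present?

Scan the SMILES for the halogen motif — none present.
Groups that are present: 1 carboxylic acid, 1 primary amine.

0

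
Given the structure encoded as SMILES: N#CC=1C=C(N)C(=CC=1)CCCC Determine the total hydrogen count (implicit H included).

14

Walk through each heavy atom and fill implicit hydrogens from standard valence (C 4, N 3, O 2, S 2, halogen 1):
  atom 1: N, bond orders sum to 3 (valence 3) → 0 H
  atom 2: C, bond orders sum to 4 (valence 4) → 0 H
  atom 3: C, bond orders sum to 4 (valence 4) → 0 H
  atom 4: C, bond orders sum to 3 (valence 4) → 1 H
  atom 5: C, bond orders sum to 4 (valence 4) → 0 H
  atom 6: N, bond orders sum to 1 (valence 3) → 2 H
  atom 7: C, bond orders sum to 4 (valence 4) → 0 H
  atom 8: C, bond orders sum to 3 (valence 4) → 1 H
  atom 9: C, bond orders sum to 3 (valence 4) → 1 H
  atom 10: C, bond orders sum to 2 (valence 4) → 2 H
  atom 11: C, bond orders sum to 2 (valence 4) → 2 H
  atom 12: C, bond orders sum to 2 (valence 4) → 2 H
  atom 13: C, bond orders sum to 1 (valence 4) → 3 H
Total hydrogens: 14.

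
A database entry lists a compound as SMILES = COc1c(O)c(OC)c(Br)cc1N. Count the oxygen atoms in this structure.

Scan the SMILES for O atoms (remember two-letter symbols like Cl and Br are single atoms).
Oxygen count: 3.

3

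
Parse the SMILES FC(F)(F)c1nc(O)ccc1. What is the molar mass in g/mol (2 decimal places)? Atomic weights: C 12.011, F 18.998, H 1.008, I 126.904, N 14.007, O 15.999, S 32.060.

163.10 g/mol

First, the molecular formula is C6H4F3NO (counting implicit H from valence).
  C: 6 × 12.011 = 72.066
  F: 3 × 18.998 = 56.994
  H: 4 × 1.008 = 4.032
  N: 1 × 14.007 = 14.007
  O: 1 × 15.999 = 15.999
Sum: 6×12.011 + 3×18.998 + 4×1.008 + 1×14.007 + 1×15.999 = 163.098 → 163.10 g/mol.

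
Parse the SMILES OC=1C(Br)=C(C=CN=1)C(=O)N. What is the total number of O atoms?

Scan the SMILES for O atoms (remember two-letter symbols like Cl and Br are single atoms).
Oxygen count: 2.

2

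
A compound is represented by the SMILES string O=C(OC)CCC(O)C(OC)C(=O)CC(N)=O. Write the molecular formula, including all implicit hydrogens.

Walk through each heavy atom and fill implicit hydrogens from standard valence (C 4, N 3, O 2, S 2, halogen 1):
  atom 1: O, bond orders sum to 2 (valence 2) → 0 H
  atom 2: C, bond orders sum to 4 (valence 4) → 0 H
  atom 3: O, bond orders sum to 2 (valence 2) → 0 H
  atom 4: C, bond orders sum to 1 (valence 4) → 3 H
  atom 5: C, bond orders sum to 2 (valence 4) → 2 H
  atom 6: C, bond orders sum to 2 (valence 4) → 2 H
  atom 7: C, bond orders sum to 3 (valence 4) → 1 H
  atom 8: O, bond orders sum to 1 (valence 2) → 1 H
  atom 9: C, bond orders sum to 3 (valence 4) → 1 H
  atom 10: O, bond orders sum to 2 (valence 2) → 0 H
  atom 11: C, bond orders sum to 1 (valence 4) → 3 H
  atom 12: C, bond orders sum to 4 (valence 4) → 0 H
  atom 13: O, bond orders sum to 2 (valence 2) → 0 H
  atom 14: C, bond orders sum to 2 (valence 4) → 2 H
  atom 15: C, bond orders sum to 4 (valence 4) → 0 H
  atom 16: N, bond orders sum to 1 (valence 3) → 2 H
  atom 17: O, bond orders sum to 2 (valence 2) → 0 H
Totals → C:10, H:17, N:1, O:6.
In Hill order: C10H17NO6.

C10H17NO6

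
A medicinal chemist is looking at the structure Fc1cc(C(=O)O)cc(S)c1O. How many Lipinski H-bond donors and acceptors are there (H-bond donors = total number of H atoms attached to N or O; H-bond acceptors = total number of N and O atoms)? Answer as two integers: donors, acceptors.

2, 3

Donors: find every N or O and count the H atoms it carries.
  atom 6 (O): bond orders sum to 2 → 0 H
  atom 7 (O): bond orders sum to 1 → 1 H
  atom 12 (O): bond orders sum to 1 → 1 H
Lipinski HBD = 2.
Acceptors: N atoms = 0, O atoms = 3 → HBA = 3.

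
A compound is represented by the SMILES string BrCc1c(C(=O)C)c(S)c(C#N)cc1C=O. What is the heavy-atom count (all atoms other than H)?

Every atom symbol written in the SMILES (organic subset) is one heavy atom; implicit H are not written.
Heavy atoms by element → Br:1, C:11, N:1, O:2, S:1.
Total: 16.

16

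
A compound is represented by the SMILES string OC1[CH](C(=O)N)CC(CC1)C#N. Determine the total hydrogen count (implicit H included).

Walk through each heavy atom and fill implicit hydrogens from standard valence (C 4, N 3, O 2, S 2, halogen 1):
  atom 1: O, bond orders sum to 1 (valence 2) → 1 H
  atom 2: C, bond orders sum to 3 (valence 4) → 1 H
  atom 3: C with explicit H count 1
  atom 4: C, bond orders sum to 4 (valence 4) → 0 H
  atom 5: O, bond orders sum to 2 (valence 2) → 0 H
  atom 6: N, bond orders sum to 1 (valence 3) → 2 H
  atom 7: C, bond orders sum to 2 (valence 4) → 2 H
  atom 8: C, bond orders sum to 3 (valence 4) → 1 H
  atom 9: C, bond orders sum to 2 (valence 4) → 2 H
  atom 10: C, bond orders sum to 2 (valence 4) → 2 H
  atom 11: C, bond orders sum to 4 (valence 4) → 0 H
  atom 12: N, bond orders sum to 3 (valence 3) → 0 H
Total hydrogens: 12.

12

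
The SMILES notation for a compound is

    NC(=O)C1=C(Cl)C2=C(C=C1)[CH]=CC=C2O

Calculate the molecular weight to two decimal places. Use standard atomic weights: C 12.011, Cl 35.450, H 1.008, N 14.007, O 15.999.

221.64 g/mol

First, the molecular formula is C11H8ClNO2 (counting implicit H from valence).
  C: 11 × 12.011 = 132.121
  Cl: 1 × 35.450 = 35.450
  H: 8 × 1.008 = 8.064
  N: 1 × 14.007 = 14.007
  O: 2 × 15.999 = 31.998
Sum: 11×12.011 + 1×35.450 + 8×1.008 + 1×14.007 + 2×15.999 = 221.640 → 221.64 g/mol.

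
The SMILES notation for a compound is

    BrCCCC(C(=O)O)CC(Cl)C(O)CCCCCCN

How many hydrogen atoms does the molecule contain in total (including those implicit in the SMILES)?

Walk through each heavy atom and fill implicit hydrogens from standard valence (C 4, N 3, O 2, S 2, halogen 1):
  atom 1: Br (halogen, monovalent) → 0 H
  atom 2: C, bond orders sum to 2 (valence 4) → 2 H
  atom 3: C, bond orders sum to 2 (valence 4) → 2 H
  atom 4: C, bond orders sum to 2 (valence 4) → 2 H
  atom 5: C, bond orders sum to 3 (valence 4) → 1 H
  atom 6: C, bond orders sum to 4 (valence 4) → 0 H
  atom 7: O, bond orders sum to 2 (valence 2) → 0 H
  atom 8: O, bond orders sum to 1 (valence 2) → 1 H
  atom 9: C, bond orders sum to 2 (valence 4) → 2 H
  atom 10: C, bond orders sum to 3 (valence 4) → 1 H
  atom 11: Cl (halogen, monovalent) → 0 H
  atom 12: C, bond orders sum to 3 (valence 4) → 1 H
  atom 13: O, bond orders sum to 1 (valence 2) → 1 H
  atom 14: C, bond orders sum to 2 (valence 4) → 2 H
  atom 15: C, bond orders sum to 2 (valence 4) → 2 H
  atom 16: C, bond orders sum to 2 (valence 4) → 2 H
  atom 17: C, bond orders sum to 2 (valence 4) → 2 H
  atom 18: C, bond orders sum to 2 (valence 4) → 2 H
  atom 19: C, bond orders sum to 2 (valence 4) → 2 H
  atom 20: N, bond orders sum to 1 (valence 3) → 2 H
Total hydrogens: 27.

27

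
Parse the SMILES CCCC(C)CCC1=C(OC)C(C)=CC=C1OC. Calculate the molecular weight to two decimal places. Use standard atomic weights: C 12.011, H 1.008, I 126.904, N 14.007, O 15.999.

250.38 g/mol

First, the molecular formula is C16H26O2 (counting implicit H from valence).
  C: 16 × 12.011 = 192.176
  H: 26 × 1.008 = 26.208
  O: 2 × 15.999 = 31.998
Sum: 16×12.011 + 26×1.008 + 2×15.999 = 250.382 → 250.38 g/mol.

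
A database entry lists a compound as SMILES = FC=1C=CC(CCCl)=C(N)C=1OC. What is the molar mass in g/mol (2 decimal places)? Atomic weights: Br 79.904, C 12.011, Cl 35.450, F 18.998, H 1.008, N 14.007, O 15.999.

203.64 g/mol

First, the molecular formula is C9H11ClFNO (counting implicit H from valence).
  C: 9 × 12.011 = 108.099
  Cl: 1 × 35.450 = 35.450
  F: 1 × 18.998 = 18.998
  H: 11 × 1.008 = 11.088
  N: 1 × 14.007 = 14.007
  O: 1 × 15.999 = 15.999
Sum: 9×12.011 + 1×35.450 + 1×18.998 + 11×1.008 + 1×14.007 + 1×15.999 = 203.641 → 203.64 g/mol.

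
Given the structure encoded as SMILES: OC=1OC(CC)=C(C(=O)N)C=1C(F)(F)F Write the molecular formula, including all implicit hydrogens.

C8H8F3NO3

Walk through each heavy atom and fill implicit hydrogens from standard valence (C 4, N 3, O 2, S 2, halogen 1):
  atom 1: O, bond orders sum to 1 (valence 2) → 1 H
  atom 2: C, bond orders sum to 4 (valence 4) → 0 H
  atom 3: O, bond orders sum to 2 (valence 2) → 0 H
  atom 4: C, bond orders sum to 4 (valence 4) → 0 H
  atom 5: C, bond orders sum to 2 (valence 4) → 2 H
  atom 6: C, bond orders sum to 1 (valence 4) → 3 H
  atom 7: C, bond orders sum to 4 (valence 4) → 0 H
  atom 8: C, bond orders sum to 4 (valence 4) → 0 H
  atom 9: O, bond orders sum to 2 (valence 2) → 0 H
  atom 10: N, bond orders sum to 1 (valence 3) → 2 H
  atom 11: C, bond orders sum to 4 (valence 4) → 0 H
  atom 12: C, bond orders sum to 4 (valence 4) → 0 H
  atom 13: F (halogen, monovalent) → 0 H
  atom 14: F (halogen, monovalent) → 0 H
  atom 15: F (halogen, monovalent) → 0 H
Totals → C:8, H:8, F:3, N:1, O:3.
In Hill order: C8H8F3NO3.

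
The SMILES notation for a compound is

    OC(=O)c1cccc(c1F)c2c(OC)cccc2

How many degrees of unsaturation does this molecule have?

9

Molecular formula: C14H11FO3.
DoU = (2C + 2 + N − H − X) / 2, where X is the halogen count and O/S are ignored.
    = (2·14 + 2 + 0 − 11 − 1) / 2 = 18 / 2 = 9.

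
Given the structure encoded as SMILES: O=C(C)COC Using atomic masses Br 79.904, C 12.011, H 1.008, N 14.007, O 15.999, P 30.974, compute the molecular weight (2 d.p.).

First, the molecular formula is C4H8O2 (counting implicit H from valence).
  C: 4 × 12.011 = 48.044
  H: 8 × 1.008 = 8.064
  O: 2 × 15.999 = 31.998
Sum: 4×12.011 + 8×1.008 + 2×15.999 = 88.106 → 88.11 g/mol.

88.11 g/mol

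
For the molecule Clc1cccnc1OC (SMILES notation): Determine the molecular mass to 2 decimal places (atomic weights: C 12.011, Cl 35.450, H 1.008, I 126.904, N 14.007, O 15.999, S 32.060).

First, the molecular formula is C6H6ClNO (counting implicit H from valence).
  C: 6 × 12.011 = 72.066
  Cl: 1 × 35.450 = 35.450
  H: 6 × 1.008 = 6.048
  N: 1 × 14.007 = 14.007
  O: 1 × 15.999 = 15.999
Sum: 6×12.011 + 1×35.450 + 6×1.008 + 1×14.007 + 1×15.999 = 143.570 → 143.57 g/mol.

143.57 g/mol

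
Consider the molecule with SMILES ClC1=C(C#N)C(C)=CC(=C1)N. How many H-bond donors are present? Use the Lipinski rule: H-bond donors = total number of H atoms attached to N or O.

2

Donors: find every N or O and count the H atoms it carries.
  atom 5 (N): bond orders sum to 3 → 0 H
  atom 11 (N): bond orders sum to 1 → 2 H
Lipinski HBD = 2.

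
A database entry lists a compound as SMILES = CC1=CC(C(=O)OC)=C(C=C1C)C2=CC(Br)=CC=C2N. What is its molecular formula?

Walk through each heavy atom and fill implicit hydrogens from standard valence (C 4, N 3, O 2, S 2, halogen 1):
  atom 1: C, bond orders sum to 1 (valence 4) → 3 H
  atom 2: C, bond orders sum to 4 (valence 4) → 0 H
  atom 3: C, bond orders sum to 3 (valence 4) → 1 H
  atom 4: C, bond orders sum to 4 (valence 4) → 0 H
  atom 5: C, bond orders sum to 4 (valence 4) → 0 H
  atom 6: O, bond orders sum to 2 (valence 2) → 0 H
  atom 7: O, bond orders sum to 2 (valence 2) → 0 H
  atom 8: C, bond orders sum to 1 (valence 4) → 3 H
  atom 9: C, bond orders sum to 4 (valence 4) → 0 H
  atom 10: C, bond orders sum to 3 (valence 4) → 1 H
  atom 11: C, bond orders sum to 4 (valence 4) → 0 H
  atom 12: C, bond orders sum to 1 (valence 4) → 3 H
  atom 13: C, bond orders sum to 4 (valence 4) → 0 H
  atom 14: C, bond orders sum to 3 (valence 4) → 1 H
  atom 15: C, bond orders sum to 4 (valence 4) → 0 H
  atom 16: Br (halogen, monovalent) → 0 H
  atom 17: C, bond orders sum to 3 (valence 4) → 1 H
  atom 18: C, bond orders sum to 3 (valence 4) → 1 H
  atom 19: C, bond orders sum to 4 (valence 4) → 0 H
  atom 20: N, bond orders sum to 1 (valence 3) → 2 H
Totals → C:16, H:16, Br:1, N:1, O:2.

C16H16BrNO2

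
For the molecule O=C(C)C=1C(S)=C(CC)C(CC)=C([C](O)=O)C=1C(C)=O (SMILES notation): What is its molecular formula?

Walk through each heavy atom and fill implicit hydrogens from standard valence (C 4, N 3, O 2, S 2, halogen 1):
  atom 1: O, bond orders sum to 2 (valence 2) → 0 H
  atom 2: C, bond orders sum to 4 (valence 4) → 0 H
  atom 3: C, bond orders sum to 1 (valence 4) → 3 H
  atom 4: C, bond orders sum to 4 (valence 4) → 0 H
  atom 5: C, bond orders sum to 4 (valence 4) → 0 H
  atom 6: S, bond orders sum to 1 (valence 2) → 1 H
  atom 7: C, bond orders sum to 4 (valence 4) → 0 H
  atom 8: C, bond orders sum to 2 (valence 4) → 2 H
  atom 9: C, bond orders sum to 1 (valence 4) → 3 H
  atom 10: C, bond orders sum to 4 (valence 4) → 0 H
  atom 11: C, bond orders sum to 2 (valence 4) → 2 H
  atom 12: C, bond orders sum to 1 (valence 4) → 3 H
  atom 13: C, bond orders sum to 4 (valence 4) → 0 H
  atom 14: C with explicit H count 0
  atom 15: O, bond orders sum to 1 (valence 2) → 1 H
  atom 16: O, bond orders sum to 2 (valence 2) → 0 H
  atom 17: C, bond orders sum to 4 (valence 4) → 0 H
  atom 18: C, bond orders sum to 4 (valence 4) → 0 H
  atom 19: C, bond orders sum to 1 (valence 4) → 3 H
  atom 20: O, bond orders sum to 2 (valence 2) → 0 H
Totals → C:15, H:18, O:4, S:1.
In Hill order: C15H18O4S.

C15H18O4S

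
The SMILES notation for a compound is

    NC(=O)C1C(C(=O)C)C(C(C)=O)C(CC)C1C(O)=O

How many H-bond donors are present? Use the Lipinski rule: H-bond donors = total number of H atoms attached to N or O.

Donors: find every N or O and count the H atoms it carries.
  atom 1 (N): bond orders sum to 1 → 2 H
  atom 3 (O): bond orders sum to 2 → 0 H
  atom 7 (O): bond orders sum to 2 → 0 H
  atom 12 (O): bond orders sum to 2 → 0 H
  atom 18 (O): bond orders sum to 1 → 1 H
  atom 19 (O): bond orders sum to 2 → 0 H
Lipinski HBD = 3.

3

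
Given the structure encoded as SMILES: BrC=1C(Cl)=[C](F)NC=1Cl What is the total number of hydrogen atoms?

Walk through each heavy atom and fill implicit hydrogens from standard valence (C 4, N 3, O 2, S 2, halogen 1):
  atom 1: Br (halogen, monovalent) → 0 H
  atom 2: C, bond orders sum to 4 (valence 4) → 0 H
  atom 3: C, bond orders sum to 4 (valence 4) → 0 H
  atom 4: Cl (halogen, monovalent) → 0 H
  atom 5: C with explicit H count 0
  atom 6: F (halogen, monovalent) → 0 H
  atom 7: N, bond orders sum to 2 (valence 3) → 1 H
  atom 8: C, bond orders sum to 4 (valence 4) → 0 H
  atom 9: Cl (halogen, monovalent) → 0 H
Total hydrogens: 1.

1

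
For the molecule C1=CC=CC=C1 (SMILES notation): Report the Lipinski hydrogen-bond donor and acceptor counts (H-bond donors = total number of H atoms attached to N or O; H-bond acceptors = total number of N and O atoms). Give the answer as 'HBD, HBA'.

Donors: find every N or O and count the H atoms it carries.
  (no N or O atoms present)
Lipinski HBD = 0.
Acceptors: N atoms = 0, O atoms = 0 → HBA = 0.

0, 0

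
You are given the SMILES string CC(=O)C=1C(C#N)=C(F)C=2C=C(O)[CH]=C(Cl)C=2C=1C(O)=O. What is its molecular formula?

C14H7ClFNO4

Walk through each heavy atom and fill implicit hydrogens from standard valence (C 4, N 3, O 2, S 2, halogen 1):
  atom 1: C, bond orders sum to 1 (valence 4) → 3 H
  atom 2: C, bond orders sum to 4 (valence 4) → 0 H
  atom 3: O, bond orders sum to 2 (valence 2) → 0 H
  atom 4: C, bond orders sum to 4 (valence 4) → 0 H
  atom 5: C, bond orders sum to 4 (valence 4) → 0 H
  atom 6: C, bond orders sum to 4 (valence 4) → 0 H
  atom 7: N, bond orders sum to 3 (valence 3) → 0 H
  atom 8: C, bond orders sum to 4 (valence 4) → 0 H
  atom 9: F (halogen, monovalent) → 0 H
  atom 10: C, bond orders sum to 4 (valence 4) → 0 H
  atom 11: C, bond orders sum to 3 (valence 4) → 1 H
  atom 12: C, bond orders sum to 4 (valence 4) → 0 H
  atom 13: O, bond orders sum to 1 (valence 2) → 1 H
  atom 14: C with explicit H count 1
  atom 15: C, bond orders sum to 4 (valence 4) → 0 H
  atom 16: Cl (halogen, monovalent) → 0 H
  atom 17: C, bond orders sum to 4 (valence 4) → 0 H
  atom 18: C, bond orders sum to 4 (valence 4) → 0 H
  atom 19: C, bond orders sum to 4 (valence 4) → 0 H
  atom 20: O, bond orders sum to 1 (valence 2) → 1 H
  atom 21: O, bond orders sum to 2 (valence 2) → 0 H
Totals → C:14, H:7, Cl:1, F:1, N:1, O:4.
In Hill order: C14H7ClFNO4.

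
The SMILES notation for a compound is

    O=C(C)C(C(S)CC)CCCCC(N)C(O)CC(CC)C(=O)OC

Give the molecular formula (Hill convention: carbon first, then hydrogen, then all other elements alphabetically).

C18H35NO4S

Walk through each heavy atom and fill implicit hydrogens from standard valence (C 4, N 3, O 2, S 2, halogen 1):
  atom 1: O, bond orders sum to 2 (valence 2) → 0 H
  atom 2: C, bond orders sum to 4 (valence 4) → 0 H
  atom 3: C, bond orders sum to 1 (valence 4) → 3 H
  atom 4: C, bond orders sum to 3 (valence 4) → 1 H
  atom 5: C, bond orders sum to 3 (valence 4) → 1 H
  atom 6: S, bond orders sum to 1 (valence 2) → 1 H
  atom 7: C, bond orders sum to 2 (valence 4) → 2 H
  atom 8: C, bond orders sum to 1 (valence 4) → 3 H
  atom 9: C, bond orders sum to 2 (valence 4) → 2 H
  atom 10: C, bond orders sum to 2 (valence 4) → 2 H
  atom 11: C, bond orders sum to 2 (valence 4) → 2 H
  atom 12: C, bond orders sum to 2 (valence 4) → 2 H
  atom 13: C, bond orders sum to 3 (valence 4) → 1 H
  atom 14: N, bond orders sum to 1 (valence 3) → 2 H
  atom 15: C, bond orders sum to 3 (valence 4) → 1 H
  atom 16: O, bond orders sum to 1 (valence 2) → 1 H
  atom 17: C, bond orders sum to 2 (valence 4) → 2 H
  atom 18: C, bond orders sum to 3 (valence 4) → 1 H
  atom 19: C, bond orders sum to 2 (valence 4) → 2 H
  atom 20: C, bond orders sum to 1 (valence 4) → 3 H
  atom 21: C, bond orders sum to 4 (valence 4) → 0 H
  atom 22: O, bond orders sum to 2 (valence 2) → 0 H
  atom 23: O, bond orders sum to 2 (valence 2) → 0 H
  atom 24: C, bond orders sum to 1 (valence 4) → 3 H
Totals → C:18, H:35, N:1, O:4, S:1.
In Hill order: C18H35NO4S.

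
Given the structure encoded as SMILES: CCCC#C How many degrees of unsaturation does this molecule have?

2

Degree of unsaturation = (number of rings) + (number of π bonds).
Ring closures in the SMILES: 0.
π bonds: 1 triple bond (each 2 DoU) → 2 DoU from unsaturation.
Total DoU = 0 + 2 = 2.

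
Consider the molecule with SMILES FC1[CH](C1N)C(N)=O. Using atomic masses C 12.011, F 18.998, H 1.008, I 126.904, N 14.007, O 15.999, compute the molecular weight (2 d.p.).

118.11 g/mol

First, the molecular formula is C4H7FN2O (counting implicit H from valence).
  C: 4 × 12.011 = 48.044
  F: 1 × 18.998 = 18.998
  H: 7 × 1.008 = 7.056
  N: 2 × 14.007 = 28.014
  O: 1 × 15.999 = 15.999
Sum: 4×12.011 + 1×18.998 + 7×1.008 + 2×14.007 + 1×15.999 = 118.111 → 118.11 g/mol.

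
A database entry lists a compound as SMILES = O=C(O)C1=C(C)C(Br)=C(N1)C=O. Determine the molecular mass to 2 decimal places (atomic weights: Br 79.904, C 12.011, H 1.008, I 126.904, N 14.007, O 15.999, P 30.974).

First, the molecular formula is C7H6BrNO3 (counting implicit H from valence).
  Br: 1 × 79.904 = 79.904
  C: 7 × 12.011 = 84.077
  H: 6 × 1.008 = 6.048
  N: 1 × 14.007 = 14.007
  O: 3 × 15.999 = 47.997
Sum: 1×79.904 + 7×12.011 + 6×1.008 + 1×14.007 + 3×15.999 = 232.033 → 232.03 g/mol.

232.03 g/mol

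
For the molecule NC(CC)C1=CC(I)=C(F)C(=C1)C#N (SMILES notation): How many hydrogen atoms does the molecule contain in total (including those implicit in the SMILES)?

10

Walk through each heavy atom and fill implicit hydrogens from standard valence (C 4, N 3, O 2, S 2, halogen 1):
  atom 1: N, bond orders sum to 1 (valence 3) → 2 H
  atom 2: C, bond orders sum to 3 (valence 4) → 1 H
  atom 3: C, bond orders sum to 2 (valence 4) → 2 H
  atom 4: C, bond orders sum to 1 (valence 4) → 3 H
  atom 5: C, bond orders sum to 4 (valence 4) → 0 H
  atom 6: C, bond orders sum to 3 (valence 4) → 1 H
  atom 7: C, bond orders sum to 4 (valence 4) → 0 H
  atom 8: I (halogen, monovalent) → 0 H
  atom 9: C, bond orders sum to 4 (valence 4) → 0 H
  atom 10: F (halogen, monovalent) → 0 H
  atom 11: C, bond orders sum to 4 (valence 4) → 0 H
  atom 12: C, bond orders sum to 3 (valence 4) → 1 H
  atom 13: C, bond orders sum to 4 (valence 4) → 0 H
  atom 14: N, bond orders sum to 3 (valence 3) → 0 H
Total hydrogens: 10.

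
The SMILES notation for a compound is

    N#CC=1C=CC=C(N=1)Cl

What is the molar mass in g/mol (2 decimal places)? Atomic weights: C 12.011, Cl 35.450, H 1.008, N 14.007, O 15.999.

First, the molecular formula is C6H3ClN2 (counting implicit H from valence).
  C: 6 × 12.011 = 72.066
  Cl: 1 × 35.450 = 35.450
  H: 3 × 1.008 = 3.024
  N: 2 × 14.007 = 28.014
Sum: 6×12.011 + 1×35.450 + 3×1.008 + 2×14.007 = 138.554 → 138.55 g/mol.

138.55 g/mol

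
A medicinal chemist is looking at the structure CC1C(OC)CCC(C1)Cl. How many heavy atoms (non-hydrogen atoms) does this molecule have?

10

Every atom symbol written in the SMILES (organic subset) is one heavy atom; implicit H are not written.
Heavy atoms by element → C:8, Cl:1, O:1.
Total: 10.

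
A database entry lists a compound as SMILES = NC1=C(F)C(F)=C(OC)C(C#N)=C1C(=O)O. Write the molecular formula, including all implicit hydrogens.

Walk through each heavy atom and fill implicit hydrogens from standard valence (C 4, N 3, O 2, S 2, halogen 1):
  atom 1: N, bond orders sum to 1 (valence 3) → 2 H
  atom 2: C, bond orders sum to 4 (valence 4) → 0 H
  atom 3: C, bond orders sum to 4 (valence 4) → 0 H
  atom 4: F (halogen, monovalent) → 0 H
  atom 5: C, bond orders sum to 4 (valence 4) → 0 H
  atom 6: F (halogen, monovalent) → 0 H
  atom 7: C, bond orders sum to 4 (valence 4) → 0 H
  atom 8: O, bond orders sum to 2 (valence 2) → 0 H
  atom 9: C, bond orders sum to 1 (valence 4) → 3 H
  atom 10: C, bond orders sum to 4 (valence 4) → 0 H
  atom 11: C, bond orders sum to 4 (valence 4) → 0 H
  atom 12: N, bond orders sum to 3 (valence 3) → 0 H
  atom 13: C, bond orders sum to 4 (valence 4) → 0 H
  atom 14: C, bond orders sum to 4 (valence 4) → 0 H
  atom 15: O, bond orders sum to 2 (valence 2) → 0 H
  atom 16: O, bond orders sum to 1 (valence 2) → 1 H
Totals → C:9, H:6, F:2, N:2, O:3.
In Hill order: C9H6F2N2O3.

C9H6F2N2O3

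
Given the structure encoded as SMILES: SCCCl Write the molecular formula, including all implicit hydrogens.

Walk through each heavy atom and fill implicit hydrogens from standard valence (C 4, N 3, O 2, S 2, halogen 1):
  atom 1: S, bond orders sum to 1 (valence 2) → 1 H
  atom 2: C, bond orders sum to 2 (valence 4) → 2 H
  atom 3: C, bond orders sum to 2 (valence 4) → 2 H
  atom 4: Cl (halogen, monovalent) → 0 H
Totals → C:2, H:5, Cl:1, S:1.

C2H5ClS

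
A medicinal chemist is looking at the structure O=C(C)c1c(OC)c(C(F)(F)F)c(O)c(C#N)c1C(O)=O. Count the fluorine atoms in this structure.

3

Scan the SMILES for F atoms (remember two-letter symbols like Cl and Br are single atoms).
Fluorine count: 3.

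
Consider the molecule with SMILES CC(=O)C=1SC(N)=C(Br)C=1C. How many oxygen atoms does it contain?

Scan the SMILES for O atoms (remember two-letter symbols like Cl and Br are single atoms).
Oxygen count: 1.

1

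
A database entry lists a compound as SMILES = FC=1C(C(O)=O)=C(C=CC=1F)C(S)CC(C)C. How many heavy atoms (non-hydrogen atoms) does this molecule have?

17

Every atom symbol written in the SMILES (organic subset) is one heavy atom; implicit H are not written.
Heavy atoms by element → C:12, F:2, O:2, S:1.
Total: 17.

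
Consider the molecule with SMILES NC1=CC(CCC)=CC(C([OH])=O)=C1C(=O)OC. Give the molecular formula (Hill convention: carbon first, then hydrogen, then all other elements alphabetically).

Walk through each heavy atom and fill implicit hydrogens from standard valence (C 4, N 3, O 2, S 2, halogen 1):
  atom 1: N, bond orders sum to 1 (valence 3) → 2 H
  atom 2: C, bond orders sum to 4 (valence 4) → 0 H
  atom 3: C, bond orders sum to 3 (valence 4) → 1 H
  atom 4: C, bond orders sum to 4 (valence 4) → 0 H
  atom 5: C, bond orders sum to 2 (valence 4) → 2 H
  atom 6: C, bond orders sum to 2 (valence 4) → 2 H
  atom 7: C, bond orders sum to 1 (valence 4) → 3 H
  atom 8: C, bond orders sum to 3 (valence 4) → 1 H
  atom 9: C, bond orders sum to 4 (valence 4) → 0 H
  atom 10: C, bond orders sum to 4 (valence 4) → 0 H
  atom 11: O with explicit H count 1
  atom 12: O, bond orders sum to 2 (valence 2) → 0 H
  atom 13: C, bond orders sum to 4 (valence 4) → 0 H
  atom 14: C, bond orders sum to 4 (valence 4) → 0 H
  atom 15: O, bond orders sum to 2 (valence 2) → 0 H
  atom 16: O, bond orders sum to 2 (valence 2) → 0 H
  atom 17: C, bond orders sum to 1 (valence 4) → 3 H
Totals → C:12, H:15, N:1, O:4.
In Hill order: C12H15NO4.

C12H15NO4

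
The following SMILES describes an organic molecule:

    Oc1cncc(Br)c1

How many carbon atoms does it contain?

5

Count every carbon token in the SMILES (each C, including those in ring-closure positions and inside branches).
Carbon count: 5.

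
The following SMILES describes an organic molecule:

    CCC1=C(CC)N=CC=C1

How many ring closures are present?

In SMILES, each pair of matching ring-closure digits denotes one ring-closing bond; the number of such bonds equals the number of independent rings.
Ring-closure bonds here: 1.

1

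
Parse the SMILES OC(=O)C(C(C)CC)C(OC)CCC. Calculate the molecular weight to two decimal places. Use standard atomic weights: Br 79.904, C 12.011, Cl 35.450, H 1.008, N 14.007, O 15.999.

First, the molecular formula is C11H22O3 (counting implicit H from valence).
  C: 11 × 12.011 = 132.121
  H: 22 × 1.008 = 22.176
  O: 3 × 15.999 = 47.997
Sum: 11×12.011 + 22×1.008 + 3×15.999 = 202.294 → 202.29 g/mol.

202.29 g/mol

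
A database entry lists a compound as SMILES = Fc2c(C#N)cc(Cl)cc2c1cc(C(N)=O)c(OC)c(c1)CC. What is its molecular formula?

Walk through each heavy atom and fill implicit hydrogens from standard valence (C 4, N 3, O 2, S 2, halogen 1); for lowercase aromatic atoms, an aromatic c carries 1 H when it has two neighbours and 0 H with three, and aromatic n carries 0 H:
  atom 1: F (halogen, monovalent) → 0 H
  atom 2: aromatic c, 3 neighbours → 0 H
  atom 3: aromatic c, 3 neighbours → 0 H
  atom 4: C, bond orders sum to 4 (valence 4) → 0 H
  atom 5: N, bond orders sum to 3 (valence 3) → 0 H
  atom 6: aromatic c, 2 neighbours → 1 H
  atom 7: aromatic c, 3 neighbours → 0 H
  atom 8: Cl (halogen, monovalent) → 0 H
  atom 9: aromatic c, 2 neighbours → 1 H
  atom 10: aromatic c, 3 neighbours → 0 H
  atom 11: aromatic c, 3 neighbours → 0 H
  atom 12: aromatic c, 2 neighbours → 1 H
  atom 13: aromatic c, 3 neighbours → 0 H
  atom 14: C, bond orders sum to 4 (valence 4) → 0 H
  atom 15: N, bond orders sum to 1 (valence 3) → 2 H
  atom 16: O, bond orders sum to 2 (valence 2) → 0 H
  atom 17: aromatic c, 3 neighbours → 0 H
  atom 18: O, bond orders sum to 2 (valence 2) → 0 H
  atom 19: C, bond orders sum to 1 (valence 4) → 3 H
  atom 20: aromatic c, 3 neighbours → 0 H
  atom 21: aromatic c, 2 neighbours → 1 H
  atom 22: C, bond orders sum to 2 (valence 4) → 2 H
  atom 23: C, bond orders sum to 1 (valence 4) → 3 H
Totals → C:17, H:14, Cl:1, F:1, N:2, O:2.

C17H14ClFN2O2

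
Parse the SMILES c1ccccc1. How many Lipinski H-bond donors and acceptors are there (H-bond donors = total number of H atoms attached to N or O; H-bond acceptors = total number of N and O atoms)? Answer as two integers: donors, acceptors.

0, 0

Donors: find every N or O and count the H atoms it carries.
  (no N or O atoms present)
Lipinski HBD = 0.
Acceptors: N atoms = 0, O atoms = 0 → HBA = 0.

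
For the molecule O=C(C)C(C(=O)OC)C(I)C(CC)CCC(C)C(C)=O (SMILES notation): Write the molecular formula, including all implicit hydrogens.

C15H25IO4

Walk through each heavy atom and fill implicit hydrogens from standard valence (C 4, N 3, O 2, S 2, halogen 1):
  atom 1: O, bond orders sum to 2 (valence 2) → 0 H
  atom 2: C, bond orders sum to 4 (valence 4) → 0 H
  atom 3: C, bond orders sum to 1 (valence 4) → 3 H
  atom 4: C, bond orders sum to 3 (valence 4) → 1 H
  atom 5: C, bond orders sum to 4 (valence 4) → 0 H
  atom 6: O, bond orders sum to 2 (valence 2) → 0 H
  atom 7: O, bond orders sum to 2 (valence 2) → 0 H
  atom 8: C, bond orders sum to 1 (valence 4) → 3 H
  atom 9: C, bond orders sum to 3 (valence 4) → 1 H
  atom 10: I (halogen, monovalent) → 0 H
  atom 11: C, bond orders sum to 3 (valence 4) → 1 H
  atom 12: C, bond orders sum to 2 (valence 4) → 2 H
  atom 13: C, bond orders sum to 1 (valence 4) → 3 H
  atom 14: C, bond orders sum to 2 (valence 4) → 2 H
  atom 15: C, bond orders sum to 2 (valence 4) → 2 H
  atom 16: C, bond orders sum to 3 (valence 4) → 1 H
  atom 17: C, bond orders sum to 1 (valence 4) → 3 H
  atom 18: C, bond orders sum to 4 (valence 4) → 0 H
  atom 19: C, bond orders sum to 1 (valence 4) → 3 H
  atom 20: O, bond orders sum to 2 (valence 2) → 0 H
Totals → C:15, H:25, I:1, O:4.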